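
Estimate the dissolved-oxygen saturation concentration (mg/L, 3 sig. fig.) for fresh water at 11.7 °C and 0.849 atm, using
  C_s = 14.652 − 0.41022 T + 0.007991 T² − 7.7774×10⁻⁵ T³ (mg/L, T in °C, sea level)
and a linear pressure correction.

At sea level: C_s = 14.652 − 0.41022×11.7 + 0.007991×11.7² − 7.7774×10⁻⁵×11.7³ = 10.82 mg/L.
Pressure correction: C_s' = 10.82 × 0.849 = 9.188 mg/L.

C_s ≈ 9.19 mg/L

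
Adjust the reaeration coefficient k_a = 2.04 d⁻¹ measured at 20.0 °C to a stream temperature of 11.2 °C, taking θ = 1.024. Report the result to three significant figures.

k_a(T₂) = k_a(T₁) · θ^(T₂−T₁) = 2.04 × 1.024^(11.2−20.0)
= 2.04 × 1.024^-8.80 = 2.04 × 0.8116 = 1.656 d⁻¹.

k_a ≈ 1.66 d⁻¹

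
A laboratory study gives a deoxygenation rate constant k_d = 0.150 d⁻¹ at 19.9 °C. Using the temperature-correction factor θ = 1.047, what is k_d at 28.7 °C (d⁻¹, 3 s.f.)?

k_d(T₂) = k_d(T₁) · θ^(T₂−T₁) = 0.150 × 1.047^(28.7−19.9)
= 0.150 × 1.047^8.80 = 0.150 × 1.498 = 0.2247 d⁻¹.

k_d ≈ 0.225 d⁻¹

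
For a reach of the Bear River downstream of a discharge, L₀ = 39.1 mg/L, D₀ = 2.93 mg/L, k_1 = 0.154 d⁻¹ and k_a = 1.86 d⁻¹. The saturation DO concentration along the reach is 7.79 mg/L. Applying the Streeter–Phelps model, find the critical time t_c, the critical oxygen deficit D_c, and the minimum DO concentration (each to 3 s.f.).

With k_a/k_1 = 12.08 and 1 − D₀(k_a−k_1)/(k_1 L₀) = 0.1699,
t_c = ln(12.08 × 0.1699) / (1.86 − 0.154) = ln(2.052) / 1.706 = 0.7186/1.706 = 0.4212 d.
L(t_c) = L₀ e^(−k_1 t_c) = 39.1 × 0.9372 = 36.64 mg/L, and at the critical point k_a D_c = k_1 L, so D_c = (0.154/1.86) × 36.64 = 3.034 mg/L.
Minimum DO = C_s − D_c = 7.79 − 3.034 = 4.756 mg/L.

t_c ≈ 0.421 d; D_c ≈ 3.03 mg/L; min DO ≈ 4.76 mg/L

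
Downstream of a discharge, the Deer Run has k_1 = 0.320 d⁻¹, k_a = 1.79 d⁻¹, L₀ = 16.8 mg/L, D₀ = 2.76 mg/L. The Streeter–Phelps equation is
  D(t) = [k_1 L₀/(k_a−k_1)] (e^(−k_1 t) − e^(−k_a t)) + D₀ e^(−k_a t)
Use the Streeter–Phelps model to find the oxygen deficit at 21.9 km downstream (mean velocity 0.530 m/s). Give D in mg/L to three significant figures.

D ≈ 2.76 mg/L

Travel time t = x/v = 21.9 km / (0.530 m/s) = 21900 m / 0.530 m/s = 41320 s = 0.4782 d.
k_1 L₀/(k_a−k_1) = 0.320×16.8/(1.79−0.320) = 5.376/1.470 = 3.657 mg/L.
e^(−k_1 t) = e^(−0.320×0.4782) = 0.8581; e^(−k_a t) = e^(−1.79×0.4782) = 0.4248.
D = 3.657 × (0.8581 − 0.4248) + 2.76 × 0.4248 = 1.585 + 1.173 = 2.757 mg/L.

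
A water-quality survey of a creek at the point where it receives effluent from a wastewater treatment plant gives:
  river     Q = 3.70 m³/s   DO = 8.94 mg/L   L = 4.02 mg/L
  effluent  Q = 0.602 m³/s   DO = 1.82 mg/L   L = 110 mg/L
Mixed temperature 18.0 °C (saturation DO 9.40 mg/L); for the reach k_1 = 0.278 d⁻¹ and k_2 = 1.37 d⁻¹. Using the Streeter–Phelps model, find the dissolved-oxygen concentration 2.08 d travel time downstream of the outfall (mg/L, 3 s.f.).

DO ≈ 6.90 mg/L

Mixed DO = (3.70×8.94 + 0.602×1.82)/(3.70+0.602) = 34.17/4.302 = 7.944 mg/L.
Mixed L₀ = (3.70×4.02 + 0.602×110)/(4.302) = 81.09/4.302 = 18.85 mg/L.
Initial deficit D₀ = C_s − DO₀ = 9.40 − 7.944 = 1.456 mg/L.
D(2.08) = [0.278×18.85/(1.37−0.278)](e^(−0.278×2.08) − e^(−1.37×2.08)) + 1.456 e^(−1.37×2.08)
= 4.799 × (0.5609 − 0.05787) + 1.456 × 0.05787 = 2.498 mg/L.
DO = 9.40 − 2.498 = 6.902 mg/L.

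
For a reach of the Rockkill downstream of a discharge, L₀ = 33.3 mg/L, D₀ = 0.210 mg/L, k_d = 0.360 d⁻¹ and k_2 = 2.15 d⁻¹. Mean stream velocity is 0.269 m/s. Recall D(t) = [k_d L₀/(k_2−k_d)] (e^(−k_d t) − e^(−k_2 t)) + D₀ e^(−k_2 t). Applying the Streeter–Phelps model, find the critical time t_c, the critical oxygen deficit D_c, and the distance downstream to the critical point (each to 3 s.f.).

At the critical point dD/dt = 0, so k_d L₀ e^(−k_d t) = k_2 D. Substituting D(t) from the Streeter–Phelps equation and solving for t gives
t_c = ln[(k_2/k_d)(1 − D₀(k_2−k_d)/(k_d L₀))] / (k_2−k_d).
Here k_2−k_d = 1.790 d⁻¹ and 1 − D₀(k_2−k_d)/(k_d L₀) = 1 − 0.210×1.790/(0.360×33.3) = 0.9686, so
t_c = ln(5.972 × 0.9686) / 1.790 = 1.755 / 1.790 = 0.9806 d.
L(t_c) = L₀ e^(−k_d t_c) = 33.3 × 0.7026 = 23.40 mg/L, and at the critical point k_2 D_c = k_d L, so D_c = (0.360/2.15) × 23.40 = 3.917 mg/L.
x_c = v t_c = 0.269 m/s × 0.9806 d × 86400 s/d = 22790 m ≈ 22.8 km.

t_c ≈ 0.981 d; D_c ≈ 3.92 mg/L; x_c ≈ 22.8 km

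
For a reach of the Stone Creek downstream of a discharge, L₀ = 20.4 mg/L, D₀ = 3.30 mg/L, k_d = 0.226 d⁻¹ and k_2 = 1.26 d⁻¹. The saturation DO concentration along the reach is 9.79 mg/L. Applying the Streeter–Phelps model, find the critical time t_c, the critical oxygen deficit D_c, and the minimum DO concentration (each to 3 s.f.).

t_c ≈ 0.359 d; D_c ≈ 3.37 mg/L; min DO ≈ 6.42 mg/L

t_c = [1/(k_2−k_d)] ln[(k_2/k_d)(1 − D₀(k_2−k_d)/(k_d L₀))]
= [1/(1.26−0.226)] ln[(1.26/0.226)(1 − 3.30×1.034/(0.226×20.4))]
= (1/1.034) ln[5.575 × 0.2599] = 0.9671 × ln(1.449) = 0.9671 × 0.3708 = 0.3586 d.
L(t_c) = L₀ e^(−k_d t_c) = 20.4 × 0.9221 = 18.81 mg/L, and at the critical point k_2 D_c = k_d L, so D_c = (0.226/1.26) × 18.81 = 3.374 mg/L.
Minimum DO = C_s − D_c = 9.79 − 3.374 = 6.416 mg/L.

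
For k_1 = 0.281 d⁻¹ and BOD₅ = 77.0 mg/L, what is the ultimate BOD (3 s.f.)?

L₀ ≈ 102 mg/L

BOD₅ = L₀(1 − e^(−5k_1)) ⇒ L₀ = BOD₅ / (1 − e^(−5×0.281))
= 77.0 / (1 − 0.2454) = 77.0 / 0.7546 = 102.0 mg/L.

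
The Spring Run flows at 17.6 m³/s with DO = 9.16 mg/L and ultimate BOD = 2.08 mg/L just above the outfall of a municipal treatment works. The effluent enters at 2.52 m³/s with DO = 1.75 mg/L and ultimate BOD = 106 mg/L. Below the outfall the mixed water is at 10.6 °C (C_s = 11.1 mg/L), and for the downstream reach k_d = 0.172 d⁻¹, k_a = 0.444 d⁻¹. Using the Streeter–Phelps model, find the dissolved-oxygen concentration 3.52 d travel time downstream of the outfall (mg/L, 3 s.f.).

Mixed DO = (17.6×9.16 + 2.52×1.75)/(17.6+2.52) = 165.6/20.12 = 8.232 mg/L.
Mixed L₀ = (17.6×2.08 + 2.52×106)/(20.12) = 303.7/20.12 = 15.10 mg/L.
Initial deficit D₀ = C_s − DO₀ = 11.1 − 8.232 = 2.868 mg/L.
D(3.52) = [0.172×15.10/(0.444−0.172)](e^(−0.172×3.52) − e^(−0.444×3.52)) + 2.868 e^(−0.444×3.52)
= 9.546 × (0.5458 − 0.2095) + 2.868 × 0.2095 = 3.811 mg/L.
DO = 11.1 − 3.811 = 7.289 mg/L.

DO ≈ 7.29 mg/L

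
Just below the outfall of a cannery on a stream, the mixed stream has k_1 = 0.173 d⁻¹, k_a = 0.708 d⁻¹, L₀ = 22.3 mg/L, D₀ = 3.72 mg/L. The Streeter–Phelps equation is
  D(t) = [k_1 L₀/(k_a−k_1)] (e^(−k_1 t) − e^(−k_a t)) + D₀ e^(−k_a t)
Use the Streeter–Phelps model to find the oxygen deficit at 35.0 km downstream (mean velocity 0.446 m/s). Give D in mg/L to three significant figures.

Travel time t = x/v = 35.0 km / (0.446 m/s) = 35000 m / 0.446 m/s = 78480 s = 0.9083 d.
k_1 L₀/(k_a−k_1) = 0.173×22.3/(0.708−0.173) = 3.858/0.5350 = 7.211 mg/L.
e^(−k_1 t) = e^(−0.173×0.9083) = 0.8546; e^(−k_a t) = e^(−0.708×0.9083) = 0.5257.
D = 7.211 × (0.8546 − 0.5257) + 3.72 × 0.5257 = 2.372 + 1.956 = 4.327 mg/L.

D ≈ 4.33 mg/L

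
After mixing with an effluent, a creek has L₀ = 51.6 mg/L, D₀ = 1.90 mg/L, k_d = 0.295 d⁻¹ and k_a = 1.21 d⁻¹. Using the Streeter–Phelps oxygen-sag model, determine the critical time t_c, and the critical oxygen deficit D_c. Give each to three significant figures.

t_c ≈ 1.41 d; D_c ≈ 8.30 mg/L

At the critical point dD/dt = 0, so k_d L₀ e^(−k_d t) = k_a D. Substituting D(t) from the Streeter–Phelps equation and solving for t gives
t_c = ln[(k_a/k_d)(1 − D₀(k_a−k_d)/(k_d L₀))] / (k_a−k_d).
Here k_a−k_d = 0.9150 d⁻¹ and 1 − D₀(k_a−k_d)/(k_d L₀) = 1 − 1.90×0.9150/(0.295×51.6) = 0.8858, so
t_c = ln(4.102 × 0.8858) / 0.9150 = 1.290 / 0.9150 = 1.410 d.
D_c = (k_d/k_a) L₀ e^(−k_d t_c) = (0.295/1.21) × 51.6 × e^(−0.295×1.410) = 0.2438 × 51.6 × 0.6597 = 8.299 mg/L.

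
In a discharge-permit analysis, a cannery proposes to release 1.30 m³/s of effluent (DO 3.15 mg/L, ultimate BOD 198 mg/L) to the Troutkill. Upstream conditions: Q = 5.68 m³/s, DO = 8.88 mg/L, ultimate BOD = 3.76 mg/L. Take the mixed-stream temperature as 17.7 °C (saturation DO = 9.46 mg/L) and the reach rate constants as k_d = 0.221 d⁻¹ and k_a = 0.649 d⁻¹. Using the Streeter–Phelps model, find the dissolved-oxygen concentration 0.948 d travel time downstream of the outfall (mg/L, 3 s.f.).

DO ≈ 2.99 mg/L

Mixed DO = (5.68×8.88 + 1.30×3.15)/(5.68+1.30) = 54.53/6.980 = 7.813 mg/L.
Mixed L₀ = (5.68×3.76 + 1.30×198)/(6.980) = 278.8/6.980 = 39.94 mg/L.
Initial deficit D₀ = C_s − DO₀ = 9.46 − 7.813 = 1.647 mg/L.
D(0.948) = [0.221×39.94/(0.649−0.221)](e^(−0.221×0.948) − e^(−0.649×0.948)) + 1.647 e^(−0.649×0.948)
= 20.62 × (0.8110 − 0.5405) + 1.647 × 0.5405 = 6.468 mg/L.
DO = 9.46 − 6.468 = 2.992 mg/L.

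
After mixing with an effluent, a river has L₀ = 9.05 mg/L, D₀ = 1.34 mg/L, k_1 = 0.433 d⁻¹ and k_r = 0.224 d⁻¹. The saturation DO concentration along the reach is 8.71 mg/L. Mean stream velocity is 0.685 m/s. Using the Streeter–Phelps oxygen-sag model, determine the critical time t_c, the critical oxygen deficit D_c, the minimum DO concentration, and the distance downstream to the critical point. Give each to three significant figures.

t_c = [1/(k_r−k_1)] ln[(k_r/k_1)(1 − D₀(k_r−k_1)/(k_1 L₀))]
= [1/(0.224−0.433)] ln[(0.224/0.433)(1 − 1.34×-0.2090/(0.433×9.05))]
= (1/-0.2090) ln[0.5173 × 1.071] = -4.785 × ln(0.5543) = -4.785 × -0.5901 = 2.823 d.
D_c = (k_1/k_r) L₀ e^(−k_1 t_c) = (0.433/0.224) × 9.05 × e^(−0.433×2.823) = 1.933 × 9.05 × 0.2945 = 5.152 mg/L.
Minimum DO = C_s − D_c = 8.71 − 5.152 = 3.558 mg/L.
x_c = v t_c = 0.685 m/s × 2.823 d × 86400 s/d = 167100 m ≈ 167 km.

t_c ≈ 2.82 d; D_c ≈ 5.15 mg/L; min DO ≈ 3.56 mg/L; x_c ≈ 167 km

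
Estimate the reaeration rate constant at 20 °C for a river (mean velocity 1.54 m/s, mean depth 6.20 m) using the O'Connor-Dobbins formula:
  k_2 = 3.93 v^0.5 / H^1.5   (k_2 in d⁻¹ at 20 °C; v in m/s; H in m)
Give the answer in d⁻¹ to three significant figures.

k_2 = 3.93 × 1.54^0.5 / 6.20^1.5 = 3.93 × 1.241 / 15.44 = 0.3159 d⁻¹.

k_2 ≈ 0.316 d⁻¹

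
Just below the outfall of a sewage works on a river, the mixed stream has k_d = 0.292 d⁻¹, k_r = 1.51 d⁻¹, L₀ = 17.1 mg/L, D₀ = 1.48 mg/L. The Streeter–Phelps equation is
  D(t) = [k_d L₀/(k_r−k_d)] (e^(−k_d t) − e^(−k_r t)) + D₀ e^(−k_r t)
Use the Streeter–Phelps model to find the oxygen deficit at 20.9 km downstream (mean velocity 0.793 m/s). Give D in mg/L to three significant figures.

Travel time t = x/v = 20.9 km / (0.793 m/s) = 20900 m / 0.793 m/s = 26360 s = 0.3050 d.
k_d L₀/(k_r−k_d) = 0.292×17.1/(1.51−0.292) = 4.993/1.218 = 4.100 mg/L.
e^(−k_d t) = e^(−0.292×0.3050) = 0.9148; e^(−k_r t) = e^(−1.51×0.3050) = 0.6309.
D = 4.100 × (0.9148 − 0.6309) + 1.48 × 0.6309 = 1.164 + 0.9337 = 2.098 mg/L.

D ≈ 2.10 mg/L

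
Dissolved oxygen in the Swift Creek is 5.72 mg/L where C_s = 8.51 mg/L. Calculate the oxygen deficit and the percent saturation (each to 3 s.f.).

D ≈ 2.79 mg/L; 67.2 % saturation

D = C_s − C = 8.51 − 5.72 = 2.79 mg/L.
% saturation = 5.72/8.51 × 100 = 67.2 %.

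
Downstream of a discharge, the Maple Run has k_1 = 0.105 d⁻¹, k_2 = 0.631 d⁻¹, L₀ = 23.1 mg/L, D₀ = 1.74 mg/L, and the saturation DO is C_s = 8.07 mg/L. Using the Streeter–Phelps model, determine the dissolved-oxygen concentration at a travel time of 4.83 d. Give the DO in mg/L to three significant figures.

k_1 L₀/(k_2−k_1) = 0.105×23.1/(0.631−0.105) = 2.425/0.5260 = 4.611 mg/L.
e^(−k_1 t) = e^(−0.105×4.830) = 0.6022; e^(−k_2 t) = e^(−0.631×4.830) = 0.04747.
D = 4.611 × (0.6022 − 0.04747) + 1.74 × 0.04747 = 2.558 + 0.08259 = 2.641 mg/L.
DO = C_s − D = 8.07 − 2.641 = 5.429 mg/L.

DO ≈ 5.43 mg/L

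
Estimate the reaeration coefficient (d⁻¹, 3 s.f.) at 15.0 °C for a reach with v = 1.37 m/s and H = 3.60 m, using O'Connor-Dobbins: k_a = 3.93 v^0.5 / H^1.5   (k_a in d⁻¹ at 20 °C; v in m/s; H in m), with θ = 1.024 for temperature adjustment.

k_a ≈ 0.598 d⁻¹

k_a(20) = 3.93 × 1.37^0.5 / 3.60^1.5 = 3.93 × 1.170 / 6.831 = 0.6734 d⁻¹.
k_a(15.0) = 0.6734 × 1.024^(15.0−20) = 0.6734 × 0.8882 = 0.5981 d⁻¹.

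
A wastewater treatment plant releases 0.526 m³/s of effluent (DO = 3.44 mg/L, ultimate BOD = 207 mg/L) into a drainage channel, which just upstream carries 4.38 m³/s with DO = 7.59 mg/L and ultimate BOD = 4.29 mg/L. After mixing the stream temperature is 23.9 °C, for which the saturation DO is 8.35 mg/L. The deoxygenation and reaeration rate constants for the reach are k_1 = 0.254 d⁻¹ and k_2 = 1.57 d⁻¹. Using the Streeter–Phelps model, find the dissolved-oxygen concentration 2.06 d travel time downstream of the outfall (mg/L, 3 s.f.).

DO ≈ 5.52 mg/L

Mixed DO = (4.38×7.59 + 0.526×3.44)/(4.38+0.526) = 35.05/4.906 = 7.145 mg/L.
Mixed L₀ = (4.38×4.29 + 0.526×207)/(4.906) = 127.7/4.906 = 26.02 mg/L.
Initial deficit D₀ = C_s − DO₀ = 8.35 − 7.145 = 1.205 mg/L.
D(2.06) = [0.254×26.02/(1.57−0.254)](e^(−0.254×2.06) − e^(−1.57×2.06)) + 1.205 e^(−1.57×2.06)
= 5.023 × (0.5926 − 0.03939) + 1.205 × 0.03939 = 2.826 mg/L.
DO = 8.35 − 2.826 = 5.524 mg/L.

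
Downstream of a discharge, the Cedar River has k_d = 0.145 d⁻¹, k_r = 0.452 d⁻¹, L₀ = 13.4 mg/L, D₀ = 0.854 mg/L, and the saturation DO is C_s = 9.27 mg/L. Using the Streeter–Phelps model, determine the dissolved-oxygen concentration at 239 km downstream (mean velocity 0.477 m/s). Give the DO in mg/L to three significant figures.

Travel time t = x/v = 239 km / (0.477 m/s) = 239000 m / 0.477 m/s = 501000 s = 5.799 d.
k_d L₀/(k_r−k_d) = 0.145×13.4/(0.452−0.145) = 1.943/0.3070 = 6.329 mg/L.
e^(−k_d t) = e^(−0.145×5.799) = 0.4313; e^(−k_r t) = e^(−0.452×5.799) = 0.07271.
D = 6.329 × (0.4313 − 0.07271) + 0.854 × 0.07271 = 2.270 + 0.06210 = 2.332 mg/L.
DO = C_s − D = 9.27 − 2.332 = 6.938 mg/L.

DO ≈ 6.94 mg/L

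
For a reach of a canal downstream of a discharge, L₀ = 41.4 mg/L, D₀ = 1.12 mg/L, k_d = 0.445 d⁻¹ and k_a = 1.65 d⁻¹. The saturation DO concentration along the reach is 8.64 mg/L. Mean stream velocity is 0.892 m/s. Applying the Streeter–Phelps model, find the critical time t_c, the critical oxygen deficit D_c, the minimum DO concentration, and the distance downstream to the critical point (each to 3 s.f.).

t_c ≈ 1.02 d; D_c ≈ 7.08 mg/L; min DO ≈ 1.56 mg/L; x_c ≈ 78.9 km

With k_a/k_d = 3.708 and 1 − D₀(k_a−k_d)/(k_d L₀) = 0.9267,
t_c = ln(3.708 × 0.9267) / (1.65 − 0.445) = ln(3.436) / 1.205 = 1.234/1.205 = 1.024 d.
L(t_c) = L₀ e^(−k_d t_c) = 41.4 × 0.6339 = 26.24 mg/L, and at the critical point k_a D_c = k_d L, so D_c = (0.445/1.65) × 26.24 = 7.078 mg/L.
Minimum DO = C_s − D_c = 8.64 − 7.078 = 1.562 mg/L.
x_c = v t_c = 0.892 m/s × 1.024 d × 86400 s/d = 78950 m ≈ 78.9 km.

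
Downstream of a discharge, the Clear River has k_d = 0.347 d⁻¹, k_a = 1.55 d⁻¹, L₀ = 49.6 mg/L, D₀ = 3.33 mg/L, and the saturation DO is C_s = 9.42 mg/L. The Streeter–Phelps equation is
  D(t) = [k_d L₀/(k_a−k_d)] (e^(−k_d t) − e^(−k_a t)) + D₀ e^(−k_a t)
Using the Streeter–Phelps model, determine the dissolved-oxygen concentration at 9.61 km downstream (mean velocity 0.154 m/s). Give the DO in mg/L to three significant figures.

DO ≈ 1.87 mg/L

Travel time t = x/v = 9.61 km / (0.154 m/s) = 9610 m / 0.154 m/s = 62400 s = 0.7223 d.
k_d L₀/(k_a−k_d) = 0.347×49.6/(1.55−0.347) = 17.21/1.203 = 14.31 mg/L.
e^(−k_d t) = e^(−0.347×0.7223) = 0.7783; e^(−k_a t) = e^(−1.55×0.7223) = 0.3264.
D = 14.31 × (0.7783 − 0.3264) + 3.33 × 0.3264 = 6.465 + 1.087 = 7.552 mg/L.
DO = C_s − D = 9.42 − 7.552 = 1.868 mg/L.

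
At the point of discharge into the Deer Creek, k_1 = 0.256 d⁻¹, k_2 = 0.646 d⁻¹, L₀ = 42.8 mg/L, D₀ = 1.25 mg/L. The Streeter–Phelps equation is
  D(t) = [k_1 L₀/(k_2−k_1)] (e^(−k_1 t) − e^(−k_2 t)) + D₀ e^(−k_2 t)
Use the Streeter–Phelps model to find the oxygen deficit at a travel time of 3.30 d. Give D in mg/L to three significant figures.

k_1 L₀/(k_2−k_1) = 0.256×42.8/(0.646−0.256) = 10.96/0.3900 = 28.09 mg/L.
e^(−k_1 t) = e^(−0.256×3.300) = 0.4296; e^(−k_2 t) = e^(−0.646×3.300) = 0.1186.
D = 28.09 × (0.4296 − 0.1186) + 1.25 × 0.1186 = 8.738 + 0.1483 = 8.886 mg/L.

D ≈ 8.89 mg/L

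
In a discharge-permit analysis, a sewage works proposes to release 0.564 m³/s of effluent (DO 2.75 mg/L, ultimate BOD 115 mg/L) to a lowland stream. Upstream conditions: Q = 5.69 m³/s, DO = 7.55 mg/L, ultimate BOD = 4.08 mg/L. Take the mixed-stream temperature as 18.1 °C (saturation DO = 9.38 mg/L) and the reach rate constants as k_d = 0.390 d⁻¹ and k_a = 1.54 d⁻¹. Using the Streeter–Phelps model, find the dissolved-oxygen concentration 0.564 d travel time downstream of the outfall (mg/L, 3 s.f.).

DO ≈ 6.60 mg/L

Mixed DO = (5.69×7.55 + 0.564×2.75)/(5.69+0.564) = 44.51/6.254 = 7.117 mg/L.
Mixed L₀ = (5.69×4.08 + 0.564×115)/(6.254) = 88.08/6.254 = 14.08 mg/L.
Initial deficit D₀ = C_s − DO₀ = 9.38 − 7.117 = 2.263 mg/L.
D(0.564) = [0.390×14.08/(1.54−0.390)](e^(−0.390×0.564) − e^(−1.54×0.564)) + 2.263 e^(−1.54×0.564)
= 4.776 × (0.8026 − 0.4196) + 2.263 × 0.4196 = 2.779 mg/L.
DO = 9.38 − 2.779 = 6.601 mg/L.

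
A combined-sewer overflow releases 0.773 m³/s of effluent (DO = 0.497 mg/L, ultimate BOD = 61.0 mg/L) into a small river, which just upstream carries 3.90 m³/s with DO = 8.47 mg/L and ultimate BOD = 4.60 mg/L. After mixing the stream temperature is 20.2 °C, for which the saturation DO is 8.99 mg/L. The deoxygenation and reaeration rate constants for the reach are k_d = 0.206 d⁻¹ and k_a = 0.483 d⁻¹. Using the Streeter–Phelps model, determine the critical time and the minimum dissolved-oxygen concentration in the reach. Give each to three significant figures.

t_c ≈ 2.37 d; minimum DO ≈ 5.34 mg/L

Mixed DO = (3.90×8.47 + 0.773×0.497)/(3.90+0.773) = 33.42/4.673 = 7.151 mg/L.
Mixed L₀ = (3.90×4.60 + 0.773×61.0)/(4.673) = 65.09/4.673 = 13.93 mg/L.
Initial deficit D₀ = C_s − DO₀ = 8.99 − 7.151 = 1.839 mg/L.
t_c = (1/0.2770) ln[(0.483/0.206)(1 − 1.839×0.2770/(0.206×13.93))] = 3.610 × ln(1.928) = 2.371 d.
D_c = (0.206/0.483) × 13.93 × e^(−0.206×2.371) = 0.4265 × 13.93 × 0.6136 = 3.645 mg/L.
Minimum DO = 8.99 − 3.645 = 5.345 mg/L.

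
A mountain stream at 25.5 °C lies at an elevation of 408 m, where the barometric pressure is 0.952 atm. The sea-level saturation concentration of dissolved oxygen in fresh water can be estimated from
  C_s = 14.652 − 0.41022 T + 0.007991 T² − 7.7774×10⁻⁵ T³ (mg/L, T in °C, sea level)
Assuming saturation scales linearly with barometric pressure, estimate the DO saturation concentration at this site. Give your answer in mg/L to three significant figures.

C_s ≈ 7.71 mg/L

At sea level: C_s = 14.652 − 0.41022×25.5 + 0.007991×25.5² − 7.7774×10⁻⁵×25.5³ = 8.098 mg/L.
Pressure correction: C_s' = 8.098 × 0.952 = 7.709 mg/L.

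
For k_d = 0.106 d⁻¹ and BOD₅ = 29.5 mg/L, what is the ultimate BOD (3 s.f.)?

L₀ ≈ 71.7 mg/L

BOD₅ = L₀(1 − e^(−5k_d)) ⇒ L₀ = BOD₅ / (1 − e^(−5×0.106))
= 29.5 / (1 − 0.5886) = 29.5 / 0.4114 = 71.71 mg/L.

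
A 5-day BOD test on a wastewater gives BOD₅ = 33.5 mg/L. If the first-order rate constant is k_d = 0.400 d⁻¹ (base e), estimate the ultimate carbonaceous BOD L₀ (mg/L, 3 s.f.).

L₀ ≈ 38.7 mg/L

BOD₅ = L₀(1 − e^(−5k_d)) ⇒ L₀ = BOD₅ / (1 − e^(−5×0.400))
= 33.5 / (1 − 0.1353) = 33.5 / 0.8647 = 38.74 mg/L.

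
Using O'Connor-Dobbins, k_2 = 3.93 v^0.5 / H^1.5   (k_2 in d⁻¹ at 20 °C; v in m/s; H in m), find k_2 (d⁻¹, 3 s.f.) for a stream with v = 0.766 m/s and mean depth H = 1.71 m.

k_2 ≈ 1.54 d⁻¹

k_2 = 3.93 × 0.766^0.5 / 1.71^1.5 = 3.93 × 0.8752 / 2.236 = 1.538 d⁻¹.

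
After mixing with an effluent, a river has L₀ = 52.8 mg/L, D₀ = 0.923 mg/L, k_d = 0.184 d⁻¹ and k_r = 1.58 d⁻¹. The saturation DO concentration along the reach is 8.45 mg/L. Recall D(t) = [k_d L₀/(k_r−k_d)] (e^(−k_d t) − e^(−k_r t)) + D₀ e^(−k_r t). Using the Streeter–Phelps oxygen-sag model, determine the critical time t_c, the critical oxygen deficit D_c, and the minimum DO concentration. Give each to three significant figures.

t_c = [1/(k_r−k_d)] ln[(k_r/k_d)(1 − D₀(k_r−k_d)/(k_d L₀))]
= [1/(1.58−0.184)] ln[(1.58/0.184)(1 − 0.923×1.396/(0.184×52.8))]
= (1/1.396) ln[8.587 × 0.8674] = 0.7163 × ln(7.448) = 0.7163 × 2.008 = 1.438 d.
L(t_c) = L₀ e^(−k_d t_c) = 52.8 × 0.7675 = 40.52 mg/L, and at the critical point k_r D_c = k_d L, so D_c = (0.184/1.58) × 40.52 = 4.719 mg/L.
Minimum DO = C_s − D_c = 8.45 − 4.719 = 3.731 mg/L.

t_c ≈ 1.44 d; D_c ≈ 4.72 mg/L; min DO ≈ 3.73 mg/L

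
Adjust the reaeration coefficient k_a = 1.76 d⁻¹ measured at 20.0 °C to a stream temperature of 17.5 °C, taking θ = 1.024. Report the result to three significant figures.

k_a ≈ 1.66 d⁻¹

k_a(T₂) = k_a(T₁) · θ^(T₂−T₁) = 1.76 × 1.024^(17.5−20.0)
= 1.76 × 1.024^-2.50 = 1.76 × 0.9424 = 1.659 d⁻¹.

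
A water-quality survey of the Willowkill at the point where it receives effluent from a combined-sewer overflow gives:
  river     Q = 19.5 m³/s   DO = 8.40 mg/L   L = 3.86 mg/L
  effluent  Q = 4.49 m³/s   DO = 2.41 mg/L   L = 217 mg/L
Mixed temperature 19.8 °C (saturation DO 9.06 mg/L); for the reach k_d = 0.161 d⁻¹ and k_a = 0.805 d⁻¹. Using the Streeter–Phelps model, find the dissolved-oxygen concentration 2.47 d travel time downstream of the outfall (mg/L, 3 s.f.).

Mixed DO = (19.5×8.40 + 4.49×2.41)/(19.5+4.49) = 174.6/23.99 = 7.279 mg/L.
Mixed L₀ = (19.5×3.86 + 4.49×217)/(23.99) = 1050/23.99 = 43.75 mg/L.
Initial deficit D₀ = C_s − DO₀ = 9.06 − 7.279 = 1.781 mg/L.
D(2.47) = [0.161×43.75/(0.805−0.161)](e^(−0.161×2.47) − e^(−0.805×2.47)) + 1.781 e^(−0.805×2.47)
= 10.94 × (0.6719 − 0.1369) + 1.781 × 0.1369 = 6.095 mg/L.
DO = 9.06 − 6.095 = 2.965 mg/L.

DO ≈ 2.96 mg/L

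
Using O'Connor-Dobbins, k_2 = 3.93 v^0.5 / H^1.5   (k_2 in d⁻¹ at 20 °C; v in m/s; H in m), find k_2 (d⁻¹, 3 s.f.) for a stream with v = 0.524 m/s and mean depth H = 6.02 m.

k_2 = 3.93 × 0.524^0.5 / 6.02^1.5 = 3.93 × 0.7239 / 14.77 = 0.1926 d⁻¹.

k_2 ≈ 0.193 d⁻¹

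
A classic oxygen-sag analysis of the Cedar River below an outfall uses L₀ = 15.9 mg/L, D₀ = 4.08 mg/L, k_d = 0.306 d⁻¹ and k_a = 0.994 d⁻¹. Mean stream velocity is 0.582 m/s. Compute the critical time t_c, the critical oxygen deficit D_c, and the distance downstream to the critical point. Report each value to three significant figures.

t_c ≈ 0.462 d; D_c ≈ 4.25 mg/L; x_c ≈ 23.2 km

At the critical point dD/dt = 0, so k_d L₀ e^(−k_d t) = k_a D. Substituting D(t) from the Streeter–Phelps equation and solving for t gives
t_c = ln[(k_a/k_d)(1 − D₀(k_a−k_d)/(k_d L₀))] / (k_a−k_d).
Here k_a−k_d = 0.6880 d⁻¹ and 1 − D₀(k_a−k_d)/(k_d L₀) = 1 − 4.08×0.6880/(0.306×15.9) = 0.4231, so
t_c = ln(3.248 × 0.4231) / 0.6880 = 0.3179 / 0.6880 = 0.4621 d.
L(t_c) = L₀ e^(−k_d t_c) = 15.9 × 0.8681 = 13.80 mg/L, and at the critical point k_a D_c = k_d L, so D_c = (0.306/0.994) × 13.80 = 4.249 mg/L.
x_c = v t_c = 0.582 m/s × 0.4621 d × 86400 s/d = 23240 m ≈ 23.2 km.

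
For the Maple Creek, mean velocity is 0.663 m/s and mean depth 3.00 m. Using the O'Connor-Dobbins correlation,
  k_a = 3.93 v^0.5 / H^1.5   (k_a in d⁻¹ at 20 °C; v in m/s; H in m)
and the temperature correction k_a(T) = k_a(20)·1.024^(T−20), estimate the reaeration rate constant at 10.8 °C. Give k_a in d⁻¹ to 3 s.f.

k_a(20) = 3.93 × 0.663^0.5 / 3.00^1.5 = 3.93 × 0.8142 / 5.196 = 0.6158 d⁻¹.
k_a(10.8) = 0.6158 × 1.024^(10.8−20) = 0.6158 × 0.8040 = 0.4951 d⁻¹.

k_a ≈ 0.495 d⁻¹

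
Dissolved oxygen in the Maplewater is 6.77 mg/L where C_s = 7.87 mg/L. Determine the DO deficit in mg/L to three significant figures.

D = C_s − C = 7.87 − 6.77 = 1.10 mg/L.

D ≈ 1.10 mg/L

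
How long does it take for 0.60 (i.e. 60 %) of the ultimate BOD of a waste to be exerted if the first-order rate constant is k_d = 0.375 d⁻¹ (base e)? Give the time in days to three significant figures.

y/L₀ = 1 − e^(−k_d t) = 0.60 ⇒ e^(−k_d t) = 0.400
t = −ln(0.400) / 0.375 = 0.9163 / 0.375 = 2.443 d.

t ≈ 2.44 d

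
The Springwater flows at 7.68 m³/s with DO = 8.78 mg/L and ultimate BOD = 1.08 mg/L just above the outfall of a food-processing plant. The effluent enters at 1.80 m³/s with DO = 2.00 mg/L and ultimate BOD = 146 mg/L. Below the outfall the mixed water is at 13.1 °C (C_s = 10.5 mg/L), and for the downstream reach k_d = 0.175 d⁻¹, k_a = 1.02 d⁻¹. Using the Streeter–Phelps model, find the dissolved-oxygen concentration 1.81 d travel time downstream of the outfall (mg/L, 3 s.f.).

Mixed DO = (7.68×8.78 + 1.80×2.00)/(7.68+1.80) = 71.03/9.480 = 7.493 mg/L.
Mixed L₀ = (7.68×1.08 + 1.80×146)/(9.480) = 271.1/9.480 = 28.60 mg/L.
Initial deficit D₀ = C_s − DO₀ = 10.5 − 7.493 = 3.007 mg/L.
D(1.81) = [0.175×28.60/(1.02−0.175)](e^(−0.175×1.81) − e^(−1.02×1.81)) + 3.007 e^(−1.02×1.81)
= 5.922 × (0.7285 − 0.1578) + 3.007 × 0.1578 = 3.854 mg/L.
DO = 10.5 − 3.854 = 6.646 mg/L.

DO ≈ 6.65 mg/L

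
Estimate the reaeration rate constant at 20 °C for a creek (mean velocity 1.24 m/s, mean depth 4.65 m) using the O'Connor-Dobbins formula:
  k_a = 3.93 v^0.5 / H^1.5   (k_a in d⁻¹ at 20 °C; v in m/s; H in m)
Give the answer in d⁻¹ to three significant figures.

k_a ≈ 0.436 d⁻¹

k_a = 3.93 × 1.24^0.5 / 4.65^1.5 = 3.93 × 1.114 / 10.03 = 0.4364 d⁻¹.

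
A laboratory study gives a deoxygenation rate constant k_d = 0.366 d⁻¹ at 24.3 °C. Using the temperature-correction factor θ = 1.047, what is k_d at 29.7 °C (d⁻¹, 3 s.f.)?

k_d ≈ 0.469 d⁻¹

k_d(T₂) = k_d(T₁) · θ^(T₂−T₁) = 0.366 × 1.047^(29.7−24.3)
= 0.366 × 1.047^5.40 = 0.366 × 1.281 = 0.4690 d⁻¹.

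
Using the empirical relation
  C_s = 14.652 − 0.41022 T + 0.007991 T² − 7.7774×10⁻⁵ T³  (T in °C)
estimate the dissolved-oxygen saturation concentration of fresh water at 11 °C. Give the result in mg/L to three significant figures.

C_s = 14.652 − 0.41022×11 + 0.007991×11² − 7.7774×10⁻⁵×11³ = 11.00 mg/L.

C_s ≈ 11.0 mg/L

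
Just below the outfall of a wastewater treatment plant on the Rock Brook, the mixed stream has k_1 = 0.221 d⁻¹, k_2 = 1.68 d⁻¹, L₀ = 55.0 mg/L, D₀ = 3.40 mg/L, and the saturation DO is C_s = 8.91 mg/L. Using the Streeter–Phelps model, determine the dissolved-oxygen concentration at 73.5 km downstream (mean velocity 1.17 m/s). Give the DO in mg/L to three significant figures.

Travel time t = x/v = 73.5 km / (1.17 m/s) = 73500 m / 1.17 m/s = 62820 s = 0.7271 d.
k_1 L₀/(k_2−k_1) = 0.221×55.0/(1.68−0.221) = 12.15/1.459 = 8.331 mg/L.
e^(−k_1 t) = e^(−0.221×0.7271) = 0.8516; e^(−k_2 t) = e^(−1.68×0.7271) = 0.2948.
D = 8.331 × (0.8516 − 0.2948) + 3.40 × 0.2948 = 4.639 + 1.002 = 5.641 mg/L.
DO = C_s − D = 8.91 − 5.641 = 3.269 mg/L.

DO ≈ 3.27 mg/L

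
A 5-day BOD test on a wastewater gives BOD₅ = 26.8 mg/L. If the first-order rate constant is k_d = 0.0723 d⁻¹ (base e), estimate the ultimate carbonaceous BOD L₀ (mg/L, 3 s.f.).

BOD₅ = L₀(1 − e^(−5k_d)) ⇒ L₀ = BOD₅ / (1 − e^(−5×0.0723))
= 26.8 / (1 − 0.6966) = 26.8 / 0.3034 = 88.34 mg/L.

L₀ ≈ 88.3 mg/L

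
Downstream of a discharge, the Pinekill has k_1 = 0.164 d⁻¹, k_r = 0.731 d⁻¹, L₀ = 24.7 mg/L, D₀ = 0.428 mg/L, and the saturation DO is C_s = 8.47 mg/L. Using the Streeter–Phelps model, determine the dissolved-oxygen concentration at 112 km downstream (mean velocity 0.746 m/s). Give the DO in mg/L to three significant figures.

Travel time t = x/v = 112 km / (0.746 m/s) = 112000 m / 0.746 m/s = 150100 s = 1.738 d.
k_1 L₀/(k_r−k_1) = 0.164×24.7/(0.731−0.164) = 4.051/0.5670 = 7.144 mg/L.
e^(−k_1 t) = e^(−0.164×1.738) = 0.7520; e^(−k_r t) = e^(−0.731×1.738) = 0.2808.
D = 7.144 × (0.7520 − 0.2808) + 0.428 × 0.2808 = 3.367 + 0.1202 = 3.487 mg/L.
DO = C_s − D = 8.47 − 3.487 = 4.983 mg/L.

DO ≈ 4.98 mg/L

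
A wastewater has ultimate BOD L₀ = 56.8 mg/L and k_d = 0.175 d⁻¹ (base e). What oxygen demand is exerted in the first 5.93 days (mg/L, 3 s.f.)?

y ≈ 36.7 mg/L

y_t = L₀(1 − e^(−k_d t)) = 56.8 × (1 − e^(−0.175×5.93))
= 56.8 × (1 − 0.3543) = 56.8 × 0.6457 = 36.68 mg/L.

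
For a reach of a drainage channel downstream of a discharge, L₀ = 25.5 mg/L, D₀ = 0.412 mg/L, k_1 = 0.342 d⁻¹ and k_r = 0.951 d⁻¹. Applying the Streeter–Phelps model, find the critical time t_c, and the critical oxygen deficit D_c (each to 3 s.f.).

With k_r/k_1 = 2.781 and 1 − D₀(k_r−k_1)/(k_1 L₀) = 0.9712,
t_c = ln(2.781 × 0.9712) / (0.951 − 0.342) = ln(2.701) / 0.6090 = 0.9935/0.6090 = 1.631 d.
L(t_c) = L₀ e^(−k_1 t_c) = 25.5 × 0.5724 = 14.60 mg/L, and at the critical point k_r D_c = k_1 L, so D_c = (0.342/0.951) × 14.60 = 5.249 mg/L.

t_c ≈ 1.63 d; D_c ≈ 5.25 mg/L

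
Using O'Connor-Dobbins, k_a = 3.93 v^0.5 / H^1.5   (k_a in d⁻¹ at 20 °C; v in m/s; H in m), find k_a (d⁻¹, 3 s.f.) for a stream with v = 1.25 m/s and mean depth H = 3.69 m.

k_a ≈ 0.620 d⁻¹

k_a = 3.93 × 1.25^0.5 / 3.69^1.5 = 3.93 × 1.118 / 7.088 = 0.6199 d⁻¹.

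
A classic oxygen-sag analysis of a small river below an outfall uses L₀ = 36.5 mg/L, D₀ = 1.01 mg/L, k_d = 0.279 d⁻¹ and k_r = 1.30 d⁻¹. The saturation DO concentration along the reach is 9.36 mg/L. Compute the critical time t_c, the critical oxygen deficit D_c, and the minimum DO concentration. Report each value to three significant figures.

t_c ≈ 1.40 d; D_c ≈ 5.30 mg/L; min DO ≈ 4.06 mg/L

t_c = [1/(k_r−k_d)] ln[(k_r/k_d)(1 − D₀(k_r−k_d)/(k_d L₀))]
= [1/(1.30−0.279)] ln[(1.30/0.279)(1 − 1.01×1.021/(0.279×36.5))]
= (1/1.021) ln[4.659 × 0.8987] = 0.9794 × ln(4.188) = 0.9794 × 1.432 = 1.403 d.
L(t_c) = L₀ e^(−k_d t_c) = 36.5 × 0.6761 = 24.68 mg/L, and at the critical point k_r D_c = k_d L, so D_c = (0.279/1.30) × 24.68 = 5.297 mg/L.
Minimum DO = C_s − D_c = 9.36 − 5.297 = 4.063 mg/L.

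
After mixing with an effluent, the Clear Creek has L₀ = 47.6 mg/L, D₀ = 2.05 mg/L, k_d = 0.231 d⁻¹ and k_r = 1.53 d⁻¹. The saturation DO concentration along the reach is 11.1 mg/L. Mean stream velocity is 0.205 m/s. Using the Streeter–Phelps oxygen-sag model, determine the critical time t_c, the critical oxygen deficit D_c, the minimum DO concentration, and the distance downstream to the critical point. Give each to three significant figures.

t_c ≈ 1.24 d; D_c ≈ 5.39 mg/L; min DO ≈ 5.71 mg/L; x_c ≈ 22.0 km

t_c = [1/(k_r−k_d)] ln[(k_r/k_d)(1 − D₀(k_r−k_d)/(k_d L₀))]
= [1/(1.53−0.231)] ln[(1.53/0.231)(1 − 2.05×1.299/(0.231×47.6))]
= (1/1.299) ln[6.623 × 0.7578] = 0.7698 × ln(5.019) = 0.7698 × 1.613 = 1.242 d.
D_c = (k_d/k_r) L₀ e^(−k_d t_c) = (0.231/1.53) × 47.6 × e^(−0.231×1.242) = 0.1510 × 47.6 × 0.7506 = 5.394 mg/L.
Minimum DO = C_s − D_c = 11.1 − 5.394 = 5.706 mg/L.
x_c = v t_c = 0.205 m/s × 1.242 d × 86400 s/d = 22000 m ≈ 22.0 km.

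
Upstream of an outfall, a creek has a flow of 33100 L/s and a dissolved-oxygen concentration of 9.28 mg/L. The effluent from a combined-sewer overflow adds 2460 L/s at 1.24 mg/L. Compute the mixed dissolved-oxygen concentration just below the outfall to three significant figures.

8.72 mg/L

Flow-weighted mixing: C = (Q_r C_r + Q_w C_w)/(Q_r + Q_w)
= (33100×9.28 + 2460×1.24)/(33100 + 2460) = 310200/35560 = 8.724 mg/L.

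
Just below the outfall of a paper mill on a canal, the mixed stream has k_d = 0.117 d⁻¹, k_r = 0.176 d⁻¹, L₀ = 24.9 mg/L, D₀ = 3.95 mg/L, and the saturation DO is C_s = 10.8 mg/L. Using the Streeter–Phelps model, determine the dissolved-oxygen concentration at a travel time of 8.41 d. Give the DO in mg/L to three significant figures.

DO ≈ 2.68 mg/L

k_d L₀/(k_r−k_d) = 0.117×24.9/(0.176−0.117) = 2.913/0.05900 = 49.38 mg/L.
e^(−k_d t) = e^(−0.117×8.410) = 0.3738; e^(−k_r t) = e^(−0.176×8.410) = 0.2276.
D = 49.38 × (0.3738 − 0.2276) + 3.95 × 0.2276 = 7.220 + 0.8990 = 8.119 mg/L.
DO = C_s − D = 10.8 − 8.119 = 2.681 mg/L.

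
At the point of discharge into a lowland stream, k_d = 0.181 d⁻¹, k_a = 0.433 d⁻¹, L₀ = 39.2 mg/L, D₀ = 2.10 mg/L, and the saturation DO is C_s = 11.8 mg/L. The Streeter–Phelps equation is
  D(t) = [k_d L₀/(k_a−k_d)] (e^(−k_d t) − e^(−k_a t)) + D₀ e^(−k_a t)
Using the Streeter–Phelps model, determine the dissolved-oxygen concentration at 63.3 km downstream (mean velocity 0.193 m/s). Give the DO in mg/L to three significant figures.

Travel time t = x/v = 63.3 km / (0.193 m/s) = 63300 m / 0.193 m/s = 328000 s = 3.796 d.
k_d L₀/(k_a−k_d) = 0.181×39.2/(0.433−0.181) = 7.095/0.2520 = 28.16 mg/L.
e^(−k_d t) = e^(−0.181×3.796) = 0.5030; e^(−k_a t) = e^(−0.433×3.796) = 0.1933.
D = 28.16 × (0.5030 − 0.1933) + 2.10 × 0.1933 = 8.722 + 0.4059 = 9.128 mg/L.
DO = C_s − D = 11.8 − 9.128 = 2.672 mg/L.

DO ≈ 2.67 mg/L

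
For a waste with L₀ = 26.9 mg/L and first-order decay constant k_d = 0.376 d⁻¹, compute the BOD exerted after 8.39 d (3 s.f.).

y_t = L₀(1 − e^(−k_d t)) = 26.9 × (1 − e^(−0.376×8.39))
= 26.9 × (1 − 0.04265) = 26.9 × 0.9573 = 25.75 mg/L.

y ≈ 25.8 mg/L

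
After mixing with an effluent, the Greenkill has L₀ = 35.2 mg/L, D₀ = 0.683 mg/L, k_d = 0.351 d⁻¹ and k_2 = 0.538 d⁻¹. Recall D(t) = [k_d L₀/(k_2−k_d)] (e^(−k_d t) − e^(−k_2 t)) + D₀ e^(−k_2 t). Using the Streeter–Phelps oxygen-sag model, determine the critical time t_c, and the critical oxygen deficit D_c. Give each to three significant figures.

With k_2/k_d = 1.533 and 1 − D₀(k_2−k_d)/(k_d L₀) = 0.9897,
t_c = ln(1.533 × 0.9897) / (0.538 − 0.351) = ln(1.517) / 0.1870 = 0.4167/0.1870 = 2.228 d.
L(t_c) = L₀ e^(−k_d t_c) = 35.2 × 0.4574 = 16.10 mg/L, and at the critical point k_2 D_c = k_d L, so D_c = (0.351/0.538) × 16.10 = 10.51 mg/L.

t_c ≈ 2.23 d; D_c ≈ 10.5 mg/L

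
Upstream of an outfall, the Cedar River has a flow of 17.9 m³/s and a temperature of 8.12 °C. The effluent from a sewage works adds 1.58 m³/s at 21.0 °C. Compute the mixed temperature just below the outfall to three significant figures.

9.16 °C

Flow-weighted mixing: C = (Q_r C_r + Q_w C_w)/(Q_r + Q_w)
= (17.9×8.12 + 1.58×21.0)/(17.9 + 1.58) = 178.5/19.48 = 9.165 °C.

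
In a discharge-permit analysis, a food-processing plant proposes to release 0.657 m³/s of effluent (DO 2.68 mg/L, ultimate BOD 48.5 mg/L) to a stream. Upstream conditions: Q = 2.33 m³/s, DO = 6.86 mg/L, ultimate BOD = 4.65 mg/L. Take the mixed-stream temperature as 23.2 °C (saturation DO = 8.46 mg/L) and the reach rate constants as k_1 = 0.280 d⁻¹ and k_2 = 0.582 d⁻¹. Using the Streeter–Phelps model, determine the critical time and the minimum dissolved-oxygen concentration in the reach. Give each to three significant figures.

Mixed DO = (2.33×6.86 + 0.657×2.68)/(2.33+0.657) = 17.74/2.987 = 5.941 mg/L.
Mixed L₀ = (2.33×4.65 + 0.657×48.5)/(2.987) = 42.70/2.987 = 14.29 mg/L.
Initial deficit D₀ = C_s − DO₀ = 8.46 − 5.941 = 2.519 mg/L.
t_c = (1/0.3020) ln[(0.582/0.280)(1 − 2.519×0.3020/(0.280×14.29))] = 3.311 × ln(1.683) = 1.725 d.
D_c = (0.280/0.582) × 14.29 × e^(−0.280×1.725) = 0.4811 × 14.29 × 0.6170 = 4.243 mg/L.
Minimum DO = 8.46 − 4.243 = 4.217 mg/L.

t_c ≈ 1.72 d; minimum DO ≈ 4.22 mg/L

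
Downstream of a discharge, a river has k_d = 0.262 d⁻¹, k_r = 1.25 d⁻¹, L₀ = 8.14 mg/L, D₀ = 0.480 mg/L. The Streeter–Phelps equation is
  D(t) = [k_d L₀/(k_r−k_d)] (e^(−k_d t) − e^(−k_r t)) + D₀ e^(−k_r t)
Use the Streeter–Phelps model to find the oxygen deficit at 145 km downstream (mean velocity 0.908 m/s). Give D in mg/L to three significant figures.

Travel time t = x/v = 145 km / (0.908 m/s) = 145000 m / 0.908 m/s = 159700 s = 1.848 d.
k_d L₀/(k_r−k_d) = 0.262×8.14/(1.25−0.262) = 2.133/0.9880 = 2.159 mg/L.
e^(−k_d t) = e^(−0.262×1.848) = 0.6162; e^(−k_r t) = e^(−1.25×1.848) = 0.09923.
D = 2.159 × (0.6162 − 0.09923) + 0.480 × 0.09923 = 1.116 + 0.04763 = 1.163 mg/L.

D ≈ 1.16 mg/L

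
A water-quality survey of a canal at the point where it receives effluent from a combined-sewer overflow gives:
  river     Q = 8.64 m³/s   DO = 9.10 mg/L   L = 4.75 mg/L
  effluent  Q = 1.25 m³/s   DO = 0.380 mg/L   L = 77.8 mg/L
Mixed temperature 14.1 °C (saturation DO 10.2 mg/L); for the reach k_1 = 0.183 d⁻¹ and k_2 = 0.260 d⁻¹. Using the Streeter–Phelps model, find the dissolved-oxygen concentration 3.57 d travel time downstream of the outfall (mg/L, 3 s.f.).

Mixed DO = (8.64×9.10 + 1.25×0.380)/(8.64+1.25) = 79.10/9.890 = 7.998 mg/L.
Mixed L₀ = (8.64×4.75 + 1.25×77.8)/(9.890) = 138.3/9.890 = 13.98 mg/L.
Initial deficit D₀ = C_s − DO₀ = 10.2 − 7.998 = 2.202 mg/L.
D(3.57) = [0.183×13.98/(0.260−0.183)](e^(−0.183×3.57) − e^(−0.260×3.57)) + 2.202 e^(−0.260×3.57)
= 33.23 × (0.5203 − 0.3953) + 2.202 × 0.3953 = 5.026 mg/L.
DO = 10.2 − 5.026 = 5.174 mg/L.

DO ≈ 5.17 mg/L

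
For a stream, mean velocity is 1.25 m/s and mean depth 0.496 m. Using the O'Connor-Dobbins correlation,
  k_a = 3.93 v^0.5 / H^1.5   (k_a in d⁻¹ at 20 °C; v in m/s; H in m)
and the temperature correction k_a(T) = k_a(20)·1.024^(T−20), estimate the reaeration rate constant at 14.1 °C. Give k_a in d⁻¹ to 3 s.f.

k_a(20) = 3.93 × 1.25^0.5 / 0.496^1.5 = 3.93 × 1.118 / 0.3493 = 12.58 d⁻¹.
k_a(14.1) = 12.58 × 1.024^(14.1−20) = 12.58 × 0.8694 = 10.94 d⁻¹.

k_a ≈ 10.9 d⁻¹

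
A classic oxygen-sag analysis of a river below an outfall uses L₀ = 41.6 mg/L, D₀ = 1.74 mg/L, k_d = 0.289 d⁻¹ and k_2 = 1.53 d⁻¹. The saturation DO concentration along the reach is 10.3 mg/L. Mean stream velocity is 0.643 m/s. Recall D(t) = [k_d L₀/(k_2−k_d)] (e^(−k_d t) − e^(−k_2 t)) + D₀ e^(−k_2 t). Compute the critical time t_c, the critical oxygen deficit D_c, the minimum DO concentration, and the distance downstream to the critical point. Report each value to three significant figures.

t_c ≈ 1.18 d; D_c ≈ 5.58 mg/L; min DO ≈ 4.72 mg/L; x_c ≈ 65.7 km

At the critical point dD/dt = 0, so k_d L₀ e^(−k_d t) = k_2 D. Substituting D(t) from the Streeter–Phelps equation and solving for t gives
t_c = ln[(k_2/k_d)(1 − D₀(k_2−k_d)/(k_d L₀))] / (k_2−k_d).
Here k_2−k_d = 1.241 d⁻¹ and 1 − D₀(k_2−k_d)/(k_d L₀) = 1 − 1.74×1.241/(0.289×41.6) = 0.8204, so
t_c = ln(5.294 × 0.8204) / 1.241 = 1.469 / 1.241 = 1.183 d.
D_c = (k_d/k_2) L₀ e^(−k_d t_c) = (0.289/1.53) × 41.6 × e^(−0.289×1.183) = 0.1889 × 41.6 × 0.7103 = 5.582 mg/L.
Minimum DO = C_s − D_c = 10.3 − 5.582 = 4.718 mg/L.
x_c = v t_c = 0.643 m/s × 1.183 d × 86400 s/d = 65750 m ≈ 65.7 km.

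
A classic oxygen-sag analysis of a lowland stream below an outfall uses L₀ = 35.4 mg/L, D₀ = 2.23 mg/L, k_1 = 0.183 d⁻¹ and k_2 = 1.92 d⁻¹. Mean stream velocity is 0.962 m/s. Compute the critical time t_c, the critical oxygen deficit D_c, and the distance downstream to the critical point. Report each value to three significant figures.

t_c ≈ 0.829 d; D_c ≈ 2.90 mg/L; x_c ≈ 68.9 km

At the critical point dD/dt = 0, so k_1 L₀ e^(−k_1 t) = k_2 D. Substituting D(t) from the Streeter–Phelps equation and solving for t gives
t_c = ln[(k_2/k_1)(1 − D₀(k_2−k_1)/(k_1 L₀))] / (k_2−k_1).
Here k_2−k_1 = 1.737 d⁻¹ and 1 − D₀(k_2−k_1)/(k_1 L₀) = 1 − 2.23×1.737/(0.183×35.4) = 0.4021, so
t_c = ln(10.49 × 0.4021) / 1.737 = 1.439 / 1.737 = 0.8287 d.
L(t_c) = L₀ e^(−k_1 t_c) = 35.4 × 0.8593 = 30.42 mg/L, and at the critical point k_2 D_c = k_1 L, so D_c = (0.183/1.92) × 30.42 = 2.899 mg/L.
x_c = v t_c = 0.962 m/s × 0.8287 d × 86400 s/d = 68880 m ≈ 68.9 km.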